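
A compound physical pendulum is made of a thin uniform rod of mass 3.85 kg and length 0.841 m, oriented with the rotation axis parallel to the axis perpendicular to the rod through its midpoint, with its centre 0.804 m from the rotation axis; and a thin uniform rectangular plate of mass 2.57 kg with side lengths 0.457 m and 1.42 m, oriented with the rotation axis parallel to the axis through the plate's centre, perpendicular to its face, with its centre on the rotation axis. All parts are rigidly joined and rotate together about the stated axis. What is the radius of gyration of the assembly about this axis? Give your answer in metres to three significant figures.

0.705

Thin rod: I_cm = (1/12)ML² = (1/12)(3.85)(0.841)² = 0.22692 kg·m²; centre at d = 0.804 m, so I = I_cm + Md² gives I = 0.22692 + (3.85)(0.804)² = 2.7156 kg·m².
Rectangular plate: I_cm = (1/12)M(a²+b²) = (1/12)(2.57)[(0.457)² + (1.42)²] = 0.47657 kg·m²; axis through the centre, so I = 0.47657 kg·m².
Total I = 3.1922 kg·m²; total mass M = 6.42 kg.
k = √(I/M) = √(3.1922/6.42) = 0.70514 m.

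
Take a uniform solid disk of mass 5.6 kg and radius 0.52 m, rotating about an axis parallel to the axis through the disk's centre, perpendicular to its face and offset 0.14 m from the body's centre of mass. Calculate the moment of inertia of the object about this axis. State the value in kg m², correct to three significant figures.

0.867

I_cm = (1/2)MR² = (1/2)(5.6)(0.52)² = 0.75712 kg m²; centre at d = 0.14 m, so I = I_cm + Md² gives I = 0.75712 + (5.6)(0.14)² = 0.86688 kg m².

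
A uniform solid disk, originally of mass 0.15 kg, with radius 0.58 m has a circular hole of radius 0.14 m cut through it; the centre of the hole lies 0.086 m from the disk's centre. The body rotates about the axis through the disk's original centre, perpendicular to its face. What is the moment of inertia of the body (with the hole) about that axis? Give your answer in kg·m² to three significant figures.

Unpierced body about its centre: I₀ = (1/2)MR² = (1/2)(0.15)(0.58)² = 0.02523 kg·m².
The removed disk has mass m = M·(r/R)² = (0.15)(0.14/0.58)² = 0.0087396 kg (same uniform areal density).
Its moment of inertia about the rotation axis (parallel-axis theorem): I_hole = (1/2)mr² + md² = (1/2)(0.0087396)(0.14)² + (0.0087396)(0.086)² = 0.00015029 kg·m².
Treating the hole as negative mass, I = I₀ − I_hole = 0.02523 − 0.00015029 = 0.02508 kg·m².

0.0251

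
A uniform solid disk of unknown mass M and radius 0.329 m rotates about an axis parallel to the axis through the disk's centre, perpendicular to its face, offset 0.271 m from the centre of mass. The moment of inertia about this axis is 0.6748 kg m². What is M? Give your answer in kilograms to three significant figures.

5.29

I = I_cm + Md² = (1/2)MR² + Md² = M·[0.5·(0.329)² + (0.271)²] = M·0.12756.
So M = 0.6748 / 0.12756 = 5.29 kg.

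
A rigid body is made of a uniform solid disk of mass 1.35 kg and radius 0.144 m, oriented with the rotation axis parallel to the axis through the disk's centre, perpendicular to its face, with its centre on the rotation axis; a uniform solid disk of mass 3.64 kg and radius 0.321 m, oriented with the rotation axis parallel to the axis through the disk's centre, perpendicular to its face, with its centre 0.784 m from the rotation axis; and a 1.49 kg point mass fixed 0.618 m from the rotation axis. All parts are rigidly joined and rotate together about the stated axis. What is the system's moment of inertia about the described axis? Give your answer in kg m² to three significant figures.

Solid disk: I_cm = (1/2)MR² = (1/2)(1.35)(0.144)² = 0.013997 kg m²; axis through the centre, so I = 0.013997 kg m².
Solid disk: I_cm = (1/2)MR² = (1/2)(3.64)(0.321)² = 0.18753 kg m²; centre at d = 0.784 m, so I = I_cm + Md² gives I = 0.18753 + (3.64)(0.784)² = 2.4249 kg m².
Point mass: I_cm = 0; centre at d = 0.618 m, so I = I_cm + Md² gives I = 0 + (1.49)(0.618)² = 0.56907 kg m².
Total I = 0.013997 + 2.4249 + 0.56907 = 3.0079 kg m².

3.01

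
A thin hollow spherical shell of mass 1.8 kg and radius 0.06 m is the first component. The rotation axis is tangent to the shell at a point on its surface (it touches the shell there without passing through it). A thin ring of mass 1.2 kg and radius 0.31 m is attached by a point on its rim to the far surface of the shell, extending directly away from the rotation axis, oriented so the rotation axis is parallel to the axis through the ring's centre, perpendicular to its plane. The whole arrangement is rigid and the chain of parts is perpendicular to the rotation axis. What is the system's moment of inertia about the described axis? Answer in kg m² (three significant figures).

Spherical shell: I_cm = (2/3)MR² = (2/3)(1.8)(0.06)² = 0.00432 kg m²; centre at d = 0.06 m, so I = I_cm + Md² gives I = 0.00432 + (1.8)(0.06)² = 0.0108 kg m².
Thin ring: I_cm = MR² = (1.2)(0.31)² = 0.11532 kg m²; centre at d = 0.06 + 0.06 + 0.31 = 0.43 m, so I = I_cm + Md² gives I = 0.11532 + (1.2)(0.43)² = 0.3372 kg m².
Total I = 0.0108 + 0.3372 = 0.348 kg m².

0.348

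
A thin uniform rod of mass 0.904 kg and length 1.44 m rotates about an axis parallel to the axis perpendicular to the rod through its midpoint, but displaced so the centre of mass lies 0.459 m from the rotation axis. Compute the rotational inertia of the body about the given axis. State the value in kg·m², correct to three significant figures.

0.347

I_cm = (1/12)ML² = (1/12)(0.904)(1.44)² = 0.15621 kg·m²; centre at d = 0.459 m, so I = I_cm + Md² gives I = 0.15621 + (0.904)(0.459)² = 0.34667 kg·m².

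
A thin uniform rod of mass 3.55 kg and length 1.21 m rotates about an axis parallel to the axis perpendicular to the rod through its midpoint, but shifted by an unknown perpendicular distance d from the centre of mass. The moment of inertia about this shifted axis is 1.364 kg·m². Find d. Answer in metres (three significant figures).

About the centre-of-mass axis, I_cm = (1/12)ML² = (1/12)(3.55)(1.21)² = 0.43313 kg·m².
Parallel axis theorem: I = I_cm + Md², so Md² = 1.364 − 0.43313 = 0.93087 kg·m².
d = √(0.93087 / 3.55) = 0.51207 m.

0.512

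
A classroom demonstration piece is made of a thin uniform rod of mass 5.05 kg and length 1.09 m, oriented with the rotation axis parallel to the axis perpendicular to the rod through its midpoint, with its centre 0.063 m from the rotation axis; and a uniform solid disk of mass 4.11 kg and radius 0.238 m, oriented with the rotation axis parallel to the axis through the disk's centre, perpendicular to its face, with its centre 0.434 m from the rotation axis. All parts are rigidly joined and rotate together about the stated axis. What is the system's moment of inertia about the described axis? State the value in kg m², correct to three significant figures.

1.41

Thin rod: I_cm = (1/12)ML² = (1/12)(5.05)(1.09)² = 0.49999 kg m²; centre at d = 0.063 m, so the parallel axis theorem gives I = 0.49999 + (5.05)(0.063)² = 0.52004 kg m².
Solid disk: I_cm = (1/2)MR² = (1/2)(4.11)(0.238)² = 0.1164 kg m²; centre at d = 0.434 m, so the parallel axis theorem gives I = 0.1164 + (4.11)(0.434)² = 0.89055 kg m².
Total I = 0.52004 + 0.89055 = 1.4106 kg m².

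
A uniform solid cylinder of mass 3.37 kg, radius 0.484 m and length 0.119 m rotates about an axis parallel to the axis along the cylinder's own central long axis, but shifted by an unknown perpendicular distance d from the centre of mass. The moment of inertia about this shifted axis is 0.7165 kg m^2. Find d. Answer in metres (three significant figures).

0.309

About the centre-of-mass axis, I_cm = (1/2)MR² = (1/2)(3.37)(0.484)² = 0.39472 kg m^2.
Parallel axis theorem: I = I_cm + Md², so Md² = 0.7165 − 0.39472 = 0.32178 kg m^2.
d = √(0.32178 / 3.37) = 0.309 m.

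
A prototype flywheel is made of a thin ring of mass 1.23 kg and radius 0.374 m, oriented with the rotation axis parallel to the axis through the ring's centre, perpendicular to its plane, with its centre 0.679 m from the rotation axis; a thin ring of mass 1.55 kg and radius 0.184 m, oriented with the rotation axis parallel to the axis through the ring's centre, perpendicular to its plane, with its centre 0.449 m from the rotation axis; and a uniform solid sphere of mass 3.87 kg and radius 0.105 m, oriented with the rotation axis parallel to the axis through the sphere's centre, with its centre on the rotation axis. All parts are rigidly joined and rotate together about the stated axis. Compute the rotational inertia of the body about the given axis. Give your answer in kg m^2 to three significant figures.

1.12

Thin ring: I_cm = MR² = (1.23)(0.374)² = 0.17205 kg m^2; centre at d = 0.679 m, so the parallel axis theorem gives I = 0.17205 + (1.23)(0.679)² = 0.73913 kg m^2.
Thin ring: I_cm = MR² = (1.55)(0.184)² = 0.052477 kg m^2; centre at d = 0.449 m, so the parallel axis theorem gives I = 0.052477 + (1.55)(0.449)² = 0.36496 kg m^2.
Solid sphere: I_cm = (2/5)MR² = (2/5)(3.87)(0.105)² = 0.017067 kg m^2; axis through the centre, so I = 0.017067 kg m^2.
Total I = 0.73913 + 0.36496 + 0.017067 = 1.1212 kg m^2.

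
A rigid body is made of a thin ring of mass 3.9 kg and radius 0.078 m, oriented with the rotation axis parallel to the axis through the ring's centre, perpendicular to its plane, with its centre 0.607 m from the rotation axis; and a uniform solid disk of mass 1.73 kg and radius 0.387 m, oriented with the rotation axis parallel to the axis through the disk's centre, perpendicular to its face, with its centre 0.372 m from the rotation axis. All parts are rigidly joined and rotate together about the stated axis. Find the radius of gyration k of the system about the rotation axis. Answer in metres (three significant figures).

0.570

Thin ring: I_cm = MR² = (3.9)(0.078)² = 0.023728 kg m²; centre at d = 0.607 m, so I = I_cm + Md² gives I = 0.023728 + (3.9)(0.607)² = 1.4607 kg m².
Solid disk: I_cm = (1/2)MR² = (1/2)(1.73)(0.387)² = 0.12955 kg m²; centre at d = 0.372 m, so I = I_cm + Md² gives I = 0.12955 + (1.73)(0.372)² = 0.36895 kg m².
Total I = 1.8296 kg m²; total mass M = 5.63 kg.
k = √(I/M) = √(1.8296/5.63) = 0.57007 m.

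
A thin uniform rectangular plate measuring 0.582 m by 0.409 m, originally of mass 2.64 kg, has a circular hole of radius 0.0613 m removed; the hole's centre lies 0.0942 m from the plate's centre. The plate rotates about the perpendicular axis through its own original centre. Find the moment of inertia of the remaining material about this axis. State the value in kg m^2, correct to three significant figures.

Unpierced body about its centre: I₀ = (1/12)M(a²+b²) = (1/12)(2.64)[(0.582)² + (0.409)²] = 0.11132 kg m^2.
The removed disk has mass m = M·πr²/(ab) = (2.64)·π(0.0613)²/(0.582·0.409) = 0.13093 kg (same uniform areal density).
Its moment of inertia about the rotation axis (parallel-axis theorem): I_hole = (1/2)mr² + md² = (1/2)(0.13093)(0.0613)² + (0.13093)(0.0942)² = 0.0014078 kg m^2.
Treating the hole as negative mass, I = I₀ − I_hole = 0.11132 − 0.0014078 = 0.10991 kg m^2.

0.110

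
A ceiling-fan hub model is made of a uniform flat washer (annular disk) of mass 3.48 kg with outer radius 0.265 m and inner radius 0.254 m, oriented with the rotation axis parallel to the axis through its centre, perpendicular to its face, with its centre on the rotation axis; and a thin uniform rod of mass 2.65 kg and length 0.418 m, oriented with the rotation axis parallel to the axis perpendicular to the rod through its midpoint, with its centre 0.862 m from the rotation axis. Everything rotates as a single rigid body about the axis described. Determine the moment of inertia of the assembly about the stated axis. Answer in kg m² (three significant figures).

Annular disk: I_cm = (1/2)M(R²+r²) = (1/2)(3.48)[(0.265)² + (0.254)²] = 0.23445 kg m²; axis through the centre, so I = 0.23445 kg m².
Thin rod: I_cm = (1/12)ML² = (1/12)(2.65)(0.418)² = 0.038585 kg m²; centre at d = 0.862 m, so I = I_cm + Md² gives I = 0.038585 + (2.65)(0.862)² = 2.0077 kg m².
Total I = 0.23445 + 2.0077 = 2.2421 kg m².

2.24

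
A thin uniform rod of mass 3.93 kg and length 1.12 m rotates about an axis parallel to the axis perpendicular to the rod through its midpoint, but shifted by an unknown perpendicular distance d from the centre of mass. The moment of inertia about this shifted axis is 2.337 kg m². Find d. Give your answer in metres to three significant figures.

0.700

About the centre-of-mass axis, I_cm = (1/12)ML² = (1/12)(3.93)(1.12)² = 0.41082 kg m².
Parallel axis theorem: I = I_cm + Md², so Md² = 2.337 − 0.41082 = 1.9262 kg m².
d = √(1.9262 / 3.93) = 0.70009 m.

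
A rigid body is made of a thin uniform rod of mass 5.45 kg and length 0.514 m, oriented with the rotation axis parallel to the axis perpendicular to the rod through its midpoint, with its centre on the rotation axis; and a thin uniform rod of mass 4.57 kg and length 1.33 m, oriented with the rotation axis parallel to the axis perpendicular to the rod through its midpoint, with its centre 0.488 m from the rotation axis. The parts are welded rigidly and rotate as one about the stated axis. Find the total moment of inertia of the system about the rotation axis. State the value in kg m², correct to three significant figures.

Thin rod: I_cm = (1/12)ML² = (1/12)(5.45)(0.514)² = 0.11999 kg m²; axis through the centre, so I = 0.11999 kg m².
Thin rod: I_cm = (1/12)ML² = (1/12)(4.57)(1.33)² = 0.67366 kg m²; centre at d = 0.488 m, so I = I_cm + Md² gives I = 0.67366 + (4.57)(0.488)² = 1.762 kg m².
Total I = 0.11999 + 1.762 = 1.882 kg m².

1.88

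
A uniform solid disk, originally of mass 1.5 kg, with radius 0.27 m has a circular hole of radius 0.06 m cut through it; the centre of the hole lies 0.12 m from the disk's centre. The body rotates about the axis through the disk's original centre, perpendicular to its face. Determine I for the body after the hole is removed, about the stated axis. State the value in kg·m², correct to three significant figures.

0.0535

Unpierced body about its centre: I₀ = (1/2)MR² = (1/2)(1.5)(0.27)² = 0.054675 kg·m².
The removed disk has mass m = M·(r/R)² = (1.5)(0.06/0.27)² = 0.074074 kg (same uniform areal density).
Its moment of inertia about the rotation axis (parallel-axis theorem): I_hole = (1/2)mr² + md² = (1/2)(0.074074)(0.06)² + (0.074074)(0.12)² = 0.0012 kg·m².
Treating the hole as negative mass, I = I₀ − I_hole = 0.054675 − 0.0012 = 0.053475 kg·m².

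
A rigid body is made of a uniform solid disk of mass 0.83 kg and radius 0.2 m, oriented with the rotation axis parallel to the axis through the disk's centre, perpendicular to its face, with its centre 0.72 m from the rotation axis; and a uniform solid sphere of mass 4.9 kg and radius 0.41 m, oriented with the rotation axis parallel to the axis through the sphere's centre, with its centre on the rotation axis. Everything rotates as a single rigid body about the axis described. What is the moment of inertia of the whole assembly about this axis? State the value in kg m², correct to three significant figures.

Solid disk: I_cm = (1/2)MR² = (1/2)(0.83)(0.2)² = 0.0166 kg m²; centre at d = 0.72 m, so the parallel axis theorem gives I = 0.0166 + (0.83)(0.72)² = 0.44687 kg m².
Solid sphere: I_cm = (2/5)MR² = (2/5)(4.9)(0.41)² = 0.32948 kg m²; axis through the centre, so I = 0.32948 kg m².
Total I = 0.44687 + 0.32948 = 0.77635 kg m².

0.776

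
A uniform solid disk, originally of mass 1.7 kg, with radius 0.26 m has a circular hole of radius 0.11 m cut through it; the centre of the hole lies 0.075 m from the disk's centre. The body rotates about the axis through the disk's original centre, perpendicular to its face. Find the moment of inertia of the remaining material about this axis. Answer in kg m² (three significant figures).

Unpierced body about its centre: I₀ = (1/2)MR² = (1/2)(1.7)(0.26)² = 0.05746 kg m².
The removed disk has mass m = M·(r/R)² = (1.7)(0.11/0.26)² = 0.30429 kg (same uniform areal density).
Its moment of inertia about the rotation axis (parallel-axis theorem): I_hole = (1/2)mr² + md² = (1/2)(0.30429)(0.11)² + (0.30429)(0.075)² = 0.0035526 kg m².
Treating the hole as negative mass, I = I₀ − I_hole = 0.05746 − 0.0035526 = 0.053907 kg m².

0.0539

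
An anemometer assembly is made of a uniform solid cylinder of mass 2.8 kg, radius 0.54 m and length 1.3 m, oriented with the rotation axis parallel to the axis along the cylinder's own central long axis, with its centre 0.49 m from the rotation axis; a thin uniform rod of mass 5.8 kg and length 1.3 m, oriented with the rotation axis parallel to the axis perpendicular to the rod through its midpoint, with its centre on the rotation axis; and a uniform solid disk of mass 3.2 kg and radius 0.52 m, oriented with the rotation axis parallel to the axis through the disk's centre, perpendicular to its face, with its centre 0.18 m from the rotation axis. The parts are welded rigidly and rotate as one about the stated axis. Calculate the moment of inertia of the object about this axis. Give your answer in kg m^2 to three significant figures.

Solid cylinder: I_cm = (1/2)MR² = (1/2)(2.8)(0.54)² = 0.40824 kg m^2; centre at d = 0.49 m, so I = I_cm + Md² gives I = 0.40824 + (2.8)(0.49)² = 1.0805 kg m^2.
Thin rod: I_cm = (1/12)ML² = (1/12)(5.8)(1.3)² = 0.81683 kg m^2; axis through the centre, so I = 0.81683 kg m^2.
Solid disk: I_cm = (1/2)MR² = (1/2)(3.2)(0.52)² = 0.43264 kg m^2; centre at d = 0.18 m, so I = I_cm + Md² gives I = 0.43264 + (3.2)(0.18)² = 0.53632 kg m^2.
Total I = 1.0805 + 0.81683 + 0.53632 = 2.4337 kg m^2.

2.43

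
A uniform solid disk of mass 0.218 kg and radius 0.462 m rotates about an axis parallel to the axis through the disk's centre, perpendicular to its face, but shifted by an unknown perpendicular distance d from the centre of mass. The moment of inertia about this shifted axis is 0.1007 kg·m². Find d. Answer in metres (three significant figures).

0.596

About the centre-of-mass axis, I_cm = (1/2)MR² = (1/2)(0.218)(0.462)² = 0.023265 kg·m².
Parallel axis theorem: I = I_cm + Md², so Md² = 0.1007 − 0.023265 = 0.077435 kg·m².
d = √(0.077435 / 0.218) = 0.59599 m.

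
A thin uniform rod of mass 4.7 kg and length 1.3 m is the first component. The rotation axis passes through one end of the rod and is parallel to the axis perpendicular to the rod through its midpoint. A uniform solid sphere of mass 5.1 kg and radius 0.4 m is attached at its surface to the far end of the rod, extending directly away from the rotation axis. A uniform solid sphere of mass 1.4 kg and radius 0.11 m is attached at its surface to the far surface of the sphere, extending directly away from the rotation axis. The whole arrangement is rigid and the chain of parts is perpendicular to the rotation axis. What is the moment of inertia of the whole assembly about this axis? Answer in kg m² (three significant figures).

24.6

Thin rod: I_cm = (1/12)ML² = (1/12)(4.7)(1.3)² = 0.66192 kg m²; centre at d = 0.65 m, so I = I_cm + Md² gives I = 0.66192 + (4.7)(0.65)² = 2.6477 kg m².
Solid sphere: I_cm = (2/5)MR² = (2/5)(5.1)(0.4)² = 0.3264 kg m²; centre at d = 0.65 + 0.65 + 0.4 = 1.7 m, so I = I_cm + Md² gives I = 0.3264 + (5.1)(1.7)² = 15.065 kg m².
Solid sphere: I_cm = (2/5)MR² = (2/5)(1.4)(0.11)² = 0.006776 kg m²; centre at d = 0.65 + 0.65 + 0.4 + 0.4 + 0.11 = 2.21 m, so I = I_cm + Md² gives I = 0.006776 + (1.4)(2.21)² = 6.8445 kg m².
Total I = 2.6477 + 15.065 + 6.8445 = 24.558 kg m².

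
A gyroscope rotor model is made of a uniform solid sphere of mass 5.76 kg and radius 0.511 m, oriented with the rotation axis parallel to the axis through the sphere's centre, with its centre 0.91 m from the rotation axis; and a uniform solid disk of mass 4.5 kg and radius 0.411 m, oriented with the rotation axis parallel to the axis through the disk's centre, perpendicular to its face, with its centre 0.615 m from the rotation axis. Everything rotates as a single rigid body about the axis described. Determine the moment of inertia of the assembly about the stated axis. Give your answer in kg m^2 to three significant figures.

7.45

Solid sphere: I_cm = (2/5)MR² = (2/5)(5.76)(0.511)² = 0.60162 kg m^2; centre at d = 0.91 m, so I = I_cm + Md² gives I = 0.60162 + (5.76)(0.91)² = 5.3715 kg m^2.
Solid disk: I_cm = (1/2)MR² = (1/2)(4.5)(0.411)² = 0.38007 kg m^2; centre at d = 0.615 m, so I = I_cm + Md² gives I = 0.38007 + (4.5)(0.615)² = 2.0821 kg m^2.
Total I = 5.3715 + 2.0821 = 7.4536 kg m^2.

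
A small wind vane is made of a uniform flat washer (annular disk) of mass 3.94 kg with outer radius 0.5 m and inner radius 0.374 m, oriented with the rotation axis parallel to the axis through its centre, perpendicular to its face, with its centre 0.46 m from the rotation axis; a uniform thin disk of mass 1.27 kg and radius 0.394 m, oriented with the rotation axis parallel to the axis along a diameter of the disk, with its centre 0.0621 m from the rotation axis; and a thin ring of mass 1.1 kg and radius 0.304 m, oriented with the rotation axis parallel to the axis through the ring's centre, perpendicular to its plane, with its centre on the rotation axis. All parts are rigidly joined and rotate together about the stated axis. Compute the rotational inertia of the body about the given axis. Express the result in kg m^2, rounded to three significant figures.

Annular disk: I_cm = (1/2)M(R²+r²) = (1/2)(3.94)[(0.5)² + (0.374)²] = 0.76806 kg m^2; centre at d = 0.46 m, so the parallel axis theorem gives I = 0.76806 + (3.94)(0.46)² = 1.6018 kg m^2.
Thin disk: I_cm = (1/4)MR² = (1/4)(1.27)(0.394)² = 0.049287 kg m^2; centre at d = 0.0621 m, so the parallel axis theorem gives I = 0.049287 + (1.27)(0.0621)² = 0.054185 kg m^2.
Thin ring: I_cm = MR² = (1.1)(0.304)² = 0.10166 kg m^2; axis through the centre, so I = 0.10166 kg m^2.
Total I = 1.6018 + 0.054185 + 0.10166 = 1.7576 kg m^2.

1.76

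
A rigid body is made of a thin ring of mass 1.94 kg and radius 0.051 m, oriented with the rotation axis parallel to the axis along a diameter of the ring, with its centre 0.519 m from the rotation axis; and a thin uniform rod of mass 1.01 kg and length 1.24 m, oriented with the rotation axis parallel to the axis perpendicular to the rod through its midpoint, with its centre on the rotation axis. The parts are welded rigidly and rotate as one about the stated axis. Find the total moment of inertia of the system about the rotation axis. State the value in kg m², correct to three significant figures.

0.654

Thin ring: I_cm = (1/2)MR² = (1/2)(1.94)(0.051)² = 0.002523 kg m²; centre at d = 0.519 m, so I = I_cm + Md² gives I = 0.002523 + (1.94)(0.519)² = 0.52508 kg m².
Thin rod: I_cm = (1/12)ML² = (1/12)(1.01)(1.24)² = 0.12941 kg m²; axis through the centre, so I = 0.12941 kg m².
Total I = 0.52508 + 0.12941 = 0.6545 kg m².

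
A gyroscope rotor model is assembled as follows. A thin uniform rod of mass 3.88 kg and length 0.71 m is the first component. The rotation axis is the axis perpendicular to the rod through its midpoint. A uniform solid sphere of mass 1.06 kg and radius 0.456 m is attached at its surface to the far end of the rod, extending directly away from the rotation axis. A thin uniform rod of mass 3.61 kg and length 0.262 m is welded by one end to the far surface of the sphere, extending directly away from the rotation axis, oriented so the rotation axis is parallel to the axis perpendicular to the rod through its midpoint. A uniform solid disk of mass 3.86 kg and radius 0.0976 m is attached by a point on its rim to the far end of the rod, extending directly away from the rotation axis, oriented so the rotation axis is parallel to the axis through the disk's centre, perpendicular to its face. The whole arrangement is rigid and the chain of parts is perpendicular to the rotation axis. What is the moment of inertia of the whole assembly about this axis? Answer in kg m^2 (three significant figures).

18.3

Thin rod: I_cm = (1/12)ML² = (1/12)(3.88)(0.71)² = 0.16299 kg m^2; axis through the centre, so I = 0.16299 kg m^2.
Solid sphere: I_cm = (2/5)MR² = (2/5)(1.06)(0.456)² = 0.088165 kg m^2; centre at d = 0.355 + 0.456 = 0.811 m, so I = I_cm + Md² gives I = 0.088165 + (1.06)(0.811)² = 0.78535 kg m^2.
Thin rod: I_cm = (1/12)ML² = (1/12)(3.61)(0.262)² = 0.02065 kg m^2; centre at d = 0.355 + 0.456 + 0.456 + 0.131 = 1.398 m, so I = I_cm + Md² gives I = 0.02065 + (3.61)(1.398)² = 7.076 kg m^2.
Solid disk: I_cm = (1/2)MR² = (1/2)(3.86)(0.0976)² = 0.018385 kg m^2; centre at d = 0.355 + 0.456 + 0.456 + 0.131 + 0.131 + 0.0976 = 1.6266 m, so I = I_cm + Md² gives I = 0.018385 + (3.86)(1.6266)² = 10.231 kg m^2.
Total I = 0.16299 + 0.78535 + 7.076 + 10.231 = 18.256 kg m^2.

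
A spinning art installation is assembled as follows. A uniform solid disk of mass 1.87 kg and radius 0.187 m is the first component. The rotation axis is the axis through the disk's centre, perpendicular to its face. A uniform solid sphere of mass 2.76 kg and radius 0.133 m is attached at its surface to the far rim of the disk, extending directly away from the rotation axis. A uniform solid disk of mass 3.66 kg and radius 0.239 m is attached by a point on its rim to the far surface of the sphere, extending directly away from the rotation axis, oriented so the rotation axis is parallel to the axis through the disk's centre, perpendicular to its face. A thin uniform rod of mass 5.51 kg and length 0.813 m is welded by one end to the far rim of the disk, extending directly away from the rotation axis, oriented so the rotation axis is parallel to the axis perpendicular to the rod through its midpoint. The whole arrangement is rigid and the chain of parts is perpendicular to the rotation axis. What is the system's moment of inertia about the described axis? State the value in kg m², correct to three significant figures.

Solid disk: I_cm = (1/2)MR² = (1/2)(1.87)(0.187)² = 0.032696 kg m²; axis through the centre, so I = 0.032696 kg m².
Solid sphere: I_cm = (2/5)MR² = (2/5)(2.76)(0.133)² = 0.019529 kg m²; centre at d = 0.187 + 0.133 = 0.32 m, so the parallel axis theorem gives I = 0.019529 + (2.76)(0.32)² = 0.30215 kg m².
Solid disk: I_cm = (1/2)MR² = (1/2)(3.66)(0.239)² = 0.10453 kg m²; centre at d = 0.187 + 0.133 + 0.133 + 0.239 = 0.692 m, so the parallel axis theorem gives I = 0.10453 + (3.66)(0.692)² = 1.8572 kg m².
Thin rod: I_cm = (1/12)ML² = (1/12)(5.51)(0.813)² = 0.30349 kg m²; centre at d = 0.187 + 0.133 + 0.133 + 0.239 + 0.239 + 0.4065 = 1.3375 m, so the parallel axis theorem gives I = 0.30349 + (5.51)(1.3375)² = 10.16 kg m².
Total I = 0.032696 + 0.30215 + 1.8572 + 10.16 = 12.352 kg m².

12.4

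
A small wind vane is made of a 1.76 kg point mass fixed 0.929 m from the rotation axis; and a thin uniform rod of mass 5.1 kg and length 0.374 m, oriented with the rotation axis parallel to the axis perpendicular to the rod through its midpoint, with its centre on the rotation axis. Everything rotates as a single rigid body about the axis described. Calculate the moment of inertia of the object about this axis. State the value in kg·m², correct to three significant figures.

1.58

Point mass: I_cm = 0; centre at d = 0.929 m, so I = I_cm + Md² gives I = 0 + (1.76)(0.929)² = 1.519 kg·m².
Thin rod: I_cm = (1/12)ML² = (1/12)(5.1)(0.374)² = 0.059447 kg·m²; axis through the centre, so I = 0.059447 kg·m².
Total I = 1.519 + 0.059447 = 1.5784 kg·m².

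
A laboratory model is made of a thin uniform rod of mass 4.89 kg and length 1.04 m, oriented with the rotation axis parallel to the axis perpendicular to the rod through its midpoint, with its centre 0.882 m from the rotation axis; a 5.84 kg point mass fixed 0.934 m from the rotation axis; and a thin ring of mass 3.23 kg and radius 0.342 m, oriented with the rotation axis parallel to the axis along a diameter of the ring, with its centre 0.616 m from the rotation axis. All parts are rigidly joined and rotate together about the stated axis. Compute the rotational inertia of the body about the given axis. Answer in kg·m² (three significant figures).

Thin rod: I_cm = (1/12)ML² = (1/12)(4.89)(1.04)² = 0.44075 kg·m²; centre at d = 0.882 m, so the parallel axis theorem gives I = 0.44075 + (4.89)(0.882)² = 4.2448 kg·m².
Point mass: I_cm = 0; centre at d = 0.934 m, so the parallel axis theorem gives I = 0 + (5.84)(0.934)² = 5.0946 kg·m².
Thin ring: I_cm = (1/2)MR² = (1/2)(3.23)(0.342)² = 0.1889 kg·m²; centre at d = 0.616 m, so the parallel axis theorem gives I = 0.1889 + (3.23)(0.616)² = 1.4145 kg·m².
Total I = 4.2448 + 5.0946 + 1.4145 = 10.754 kg·m².

10.8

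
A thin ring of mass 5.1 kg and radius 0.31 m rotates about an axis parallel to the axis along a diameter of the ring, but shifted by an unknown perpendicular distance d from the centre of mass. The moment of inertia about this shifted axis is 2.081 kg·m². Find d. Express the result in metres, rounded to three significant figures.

0.600

About the centre-of-mass axis, I_cm = (1/2)MR² = (1/2)(5.1)(0.31)² = 0.24505 kg·m².
Parallel axis theorem: I = I_cm + Md², so Md² = 2.081 − 0.24505 = 1.8359 kg·m².
d = √(1.8359 / 5.1) = 0.59999 m.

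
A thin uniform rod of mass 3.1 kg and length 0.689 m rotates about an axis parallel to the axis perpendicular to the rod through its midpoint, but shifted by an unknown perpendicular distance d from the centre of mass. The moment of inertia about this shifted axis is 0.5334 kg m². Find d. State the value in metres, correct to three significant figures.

0.364

About the centre-of-mass axis, I_cm = (1/12)ML² = (1/12)(3.1)(0.689)² = 0.12264 kg m².
Parallel axis theorem: I = I_cm + Md², so Md² = 0.5334 − 0.12264 = 0.41076 kg m².
d = √(0.41076 / 3.1) = 0.36401 m.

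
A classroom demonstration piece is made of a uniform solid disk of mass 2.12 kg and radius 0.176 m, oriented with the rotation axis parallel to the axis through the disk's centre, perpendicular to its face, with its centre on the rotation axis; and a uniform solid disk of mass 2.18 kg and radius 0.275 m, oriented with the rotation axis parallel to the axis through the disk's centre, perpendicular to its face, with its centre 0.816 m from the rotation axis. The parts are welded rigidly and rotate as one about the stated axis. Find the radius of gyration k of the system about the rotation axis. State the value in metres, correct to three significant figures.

0.604

Solid disk: I_cm = (1/2)MR² = (1/2)(2.12)(0.176)² = 0.032835 kg m²; axis through the centre, so I = 0.032835 kg m².
Solid disk: I_cm = (1/2)MR² = (1/2)(2.18)(0.275)² = 0.082431 kg m²; centre at d = 0.816 m, so I = I_cm + Md² gives I = 0.082431 + (2.18)(0.816)² = 1.534 kg m².
Total I = 1.5668 kg m²; total mass M = 4.3 kg.
k = √(I/M) = √(1.5668/4.3) = 0.60364 m.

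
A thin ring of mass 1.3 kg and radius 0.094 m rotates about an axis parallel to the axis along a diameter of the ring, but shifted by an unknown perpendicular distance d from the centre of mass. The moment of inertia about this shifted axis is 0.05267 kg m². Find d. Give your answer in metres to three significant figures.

0.190

About the centre-of-mass axis, I_cm = (1/2)MR² = (1/2)(1.3)(0.094)² = 0.0057434 kg m².
Parallel axis theorem: I = I_cm + Md², so Md² = 0.05267 − 0.0057434 = 0.046927 kg m².
d = √(0.046927 / 1.3) = 0.18999 m.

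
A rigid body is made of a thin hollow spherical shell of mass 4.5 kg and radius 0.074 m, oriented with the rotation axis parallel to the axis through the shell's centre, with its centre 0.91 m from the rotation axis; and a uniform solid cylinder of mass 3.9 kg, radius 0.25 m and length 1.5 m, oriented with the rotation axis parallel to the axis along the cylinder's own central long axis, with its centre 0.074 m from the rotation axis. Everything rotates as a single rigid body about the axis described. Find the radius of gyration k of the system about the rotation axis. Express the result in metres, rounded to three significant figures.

Spherical shell: I_cm = (2/3)MR² = (2/3)(4.5)(0.074)² = 0.016428 kg m²; centre at d = 0.91 m, so I = I_cm + Md² gives I = 0.016428 + (4.5)(0.91)² = 3.7429 kg m².
Solid cylinder: I_cm = (1/2)MR² = (1/2)(3.9)(0.25)² = 0.12187 kg m²; centre at d = 0.074 m, so I = I_cm + Md² gives I = 0.12187 + (3.9)(0.074)² = 0.14323 kg m².
Total I = 3.8861 kg m²; total mass M = 8.4 kg.
k = √(I/M) = √(3.8861/8.4) = 0.68017 m.

0.680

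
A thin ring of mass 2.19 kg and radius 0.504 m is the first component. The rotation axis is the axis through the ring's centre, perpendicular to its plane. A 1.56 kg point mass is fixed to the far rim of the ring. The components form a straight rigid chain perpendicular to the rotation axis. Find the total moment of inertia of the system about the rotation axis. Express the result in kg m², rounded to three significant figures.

0.953

Thin ring: I_cm = MR² = (2.19)(0.504)² = 0.5563 kg m²; axis through the centre, so I = 0.5563 kg m².
Point mass: I_cm = 0; centre at d = 0.504 m, so the parallel axis theorem gives I = 0 + (1.56)(0.504)² = 0.39626 kg m².
Total I = 0.5563 + 0.39626 = 0.95256 kg m².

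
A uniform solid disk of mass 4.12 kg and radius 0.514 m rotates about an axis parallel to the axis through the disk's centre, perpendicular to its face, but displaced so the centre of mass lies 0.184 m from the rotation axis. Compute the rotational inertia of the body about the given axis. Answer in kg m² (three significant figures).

0.684

I_cm = (1/2)MR² = (1/2)(4.12)(0.514)² = 0.54424 kg m²; centre at d = 0.184 m, so I = I_cm + Md² gives I = 0.54424 + (4.12)(0.184)² = 0.68373 kg m².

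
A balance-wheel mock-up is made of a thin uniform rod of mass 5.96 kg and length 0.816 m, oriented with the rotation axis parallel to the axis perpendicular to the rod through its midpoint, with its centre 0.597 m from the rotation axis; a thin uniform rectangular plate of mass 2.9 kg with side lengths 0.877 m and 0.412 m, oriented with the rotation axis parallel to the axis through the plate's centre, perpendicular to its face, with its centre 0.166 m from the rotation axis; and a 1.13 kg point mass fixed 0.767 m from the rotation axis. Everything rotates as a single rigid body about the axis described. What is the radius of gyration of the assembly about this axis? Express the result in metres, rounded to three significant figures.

0.586

Thin rod: I_cm = (1/12)ML² = (1/12)(5.96)(0.816)² = 0.33071 kg m²; centre at d = 0.597 m, so I = I_cm + Md² gives I = 0.33071 + (5.96)(0.597)² = 2.4549 kg m².
Rectangular plate: I_cm = (1/12)M(a²+b²) = (1/12)(2.9)[(0.877)² + (0.412)²] = 0.22689 kg m²; centre at d = 0.166 m, so I = I_cm + Md² gives I = 0.22689 + (2.9)(0.166)² = 0.30681 kg m².
Point mass: I_cm = 0; centre at d = 0.767 m, so I = I_cm + Md² gives I = 0 + (1.13)(0.767)² = 0.66477 kg m².
Total I = 3.4265 kg m²; total mass M = 9.99 kg.
k = √(I/M) = √(3.4265/9.99) = 0.58565 m.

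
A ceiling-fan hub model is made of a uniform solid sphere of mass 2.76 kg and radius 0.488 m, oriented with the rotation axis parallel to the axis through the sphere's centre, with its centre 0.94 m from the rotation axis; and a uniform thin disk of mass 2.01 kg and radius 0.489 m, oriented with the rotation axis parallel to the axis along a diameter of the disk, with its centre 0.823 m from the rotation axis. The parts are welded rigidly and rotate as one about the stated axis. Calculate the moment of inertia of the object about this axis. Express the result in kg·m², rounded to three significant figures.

Solid sphere: I_cm = (2/5)MR² = (2/5)(2.76)(0.488)² = 0.26291 kg·m²; centre at d = 0.94 m, so I = I_cm + Md² gives I = 0.26291 + (2.76)(0.94)² = 2.7016 kg·m².
Thin disk: I_cm = (1/4)MR² = (1/4)(2.01)(0.489)² = 0.12016 kg·m²; centre at d = 0.823 m, so I = I_cm + Md² gives I = 0.12016 + (2.01)(0.823)² = 1.4816 kg·m².
Total I = 2.7016 + 1.4816 = 4.1832 kg·m².

4.18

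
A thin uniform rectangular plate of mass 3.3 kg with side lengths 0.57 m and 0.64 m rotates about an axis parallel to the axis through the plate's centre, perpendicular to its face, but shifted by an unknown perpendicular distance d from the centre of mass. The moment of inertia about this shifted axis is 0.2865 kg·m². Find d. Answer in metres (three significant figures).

About the centre-of-mass axis, I_cm = (1/12)M(a²+b²) = (1/12)(3.3)[(0.57)² + (0.64)²] = 0.20199 kg·m².
Parallel axis theorem: I = I_cm + Md², so Md² = 0.2865 − 0.20199 = 0.084513 kg·m².
d = √(0.084513 / 3.3) = 0.16003 m.

0.160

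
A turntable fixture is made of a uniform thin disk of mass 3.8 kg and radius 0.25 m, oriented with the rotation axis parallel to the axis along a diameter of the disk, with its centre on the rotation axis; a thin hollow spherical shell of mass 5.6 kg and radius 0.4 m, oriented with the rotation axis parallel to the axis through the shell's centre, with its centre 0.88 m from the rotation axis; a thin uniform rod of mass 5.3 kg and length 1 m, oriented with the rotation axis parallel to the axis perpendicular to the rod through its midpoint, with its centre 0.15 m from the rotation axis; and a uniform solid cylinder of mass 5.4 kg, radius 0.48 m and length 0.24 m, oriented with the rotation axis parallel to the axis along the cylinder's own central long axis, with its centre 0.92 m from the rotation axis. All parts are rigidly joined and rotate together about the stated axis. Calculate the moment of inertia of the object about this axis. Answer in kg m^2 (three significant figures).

10.7

Thin disk: I_cm = (1/4)MR² = (1/4)(3.8)(0.25)² = 0.059375 kg m^2; axis through the centre, so I = 0.059375 kg m^2.
Spherical shell: I_cm = (2/3)MR² = (2/3)(5.6)(0.4)² = 0.59733 kg m^2; centre at d = 0.88 m, so I = I_cm + Md² gives I = 0.59733 + (5.6)(0.88)² = 4.934 kg m^2.
Thin rod: I_cm = (1/12)ML² = (1/12)(5.3)(1)² = 0.44167 kg m^2; centre at d = 0.15 m, so I = I_cm + Md² gives I = 0.44167 + (5.3)(0.15)² = 0.56092 kg m^2.
Solid cylinder: I_cm = (1/2)MR² = (1/2)(5.4)(0.48)² = 0.62208 kg m^2; centre at d = 0.92 m, so I = I_cm + Md² gives I = 0.62208 + (5.4)(0.92)² = 5.1926 kg m^2.
Total I = 0.059375 + 4.934 + 0.56092 + 5.1926 = 10.747 kg m^2.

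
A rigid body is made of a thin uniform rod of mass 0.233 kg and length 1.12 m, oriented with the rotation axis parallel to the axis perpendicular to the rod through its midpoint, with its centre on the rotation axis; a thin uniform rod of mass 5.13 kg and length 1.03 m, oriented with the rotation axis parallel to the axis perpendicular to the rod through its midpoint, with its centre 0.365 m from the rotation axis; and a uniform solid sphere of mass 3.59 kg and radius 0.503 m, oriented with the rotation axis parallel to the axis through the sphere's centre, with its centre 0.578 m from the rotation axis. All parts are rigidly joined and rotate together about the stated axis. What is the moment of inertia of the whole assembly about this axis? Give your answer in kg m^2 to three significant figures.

2.72

Thin rod: I_cm = (1/12)ML² = (1/12)(0.233)(1.12)² = 0.024356 kg m^2; axis through the centre, so I = 0.024356 kg m^2.
Thin rod: I_cm = (1/12)ML² = (1/12)(5.13)(1.03)² = 0.45353 kg m^2; centre at d = 0.365 m, so the parallel axis theorem gives I = 0.45353 + (5.13)(0.365)² = 1.137 kg m^2.
Solid sphere: I_cm = (2/5)MR² = (2/5)(3.59)(0.503)² = 0.36332 kg m^2; centre at d = 0.578 m, so the parallel axis theorem gives I = 0.36332 + (3.59)(0.578)² = 1.5627 kg m^2.
Total I = 0.024356 + 1.137 + 1.5627 = 2.724 kg m^2.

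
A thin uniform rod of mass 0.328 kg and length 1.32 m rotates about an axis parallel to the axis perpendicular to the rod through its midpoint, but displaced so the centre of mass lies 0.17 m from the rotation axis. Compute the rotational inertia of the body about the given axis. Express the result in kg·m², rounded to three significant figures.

0.0571

I_cm = (1/12)ML² = (1/12)(0.328)(1.32)² = 0.047626 kg·m²; centre at d = 0.17 m, so the parallel axis theorem gives I = 0.047626 + (0.328)(0.17)² = 0.057105 kg·m².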